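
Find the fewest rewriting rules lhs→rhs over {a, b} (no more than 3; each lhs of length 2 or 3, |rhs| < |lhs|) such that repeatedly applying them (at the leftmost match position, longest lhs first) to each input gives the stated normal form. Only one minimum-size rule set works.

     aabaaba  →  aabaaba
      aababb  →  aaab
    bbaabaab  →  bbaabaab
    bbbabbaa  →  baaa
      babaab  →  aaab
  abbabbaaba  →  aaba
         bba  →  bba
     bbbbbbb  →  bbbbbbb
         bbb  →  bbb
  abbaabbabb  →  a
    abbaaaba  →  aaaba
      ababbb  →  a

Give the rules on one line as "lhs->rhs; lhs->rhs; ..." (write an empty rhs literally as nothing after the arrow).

  | aabaaba
  | aababb => aaab
  | bbaabaab
  | bbbabbaa => bbabaa => baaa

abb->; bab->a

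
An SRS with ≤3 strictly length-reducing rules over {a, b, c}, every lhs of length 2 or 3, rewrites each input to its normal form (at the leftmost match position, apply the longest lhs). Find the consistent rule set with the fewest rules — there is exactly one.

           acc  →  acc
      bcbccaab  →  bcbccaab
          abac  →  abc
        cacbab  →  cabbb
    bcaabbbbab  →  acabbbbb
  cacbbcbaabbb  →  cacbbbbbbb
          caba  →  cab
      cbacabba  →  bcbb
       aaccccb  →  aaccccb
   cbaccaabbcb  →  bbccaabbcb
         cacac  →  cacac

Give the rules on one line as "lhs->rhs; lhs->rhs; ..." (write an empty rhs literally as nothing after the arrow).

  | acc
  | bcbccaab
  | abac => abc
  | cacbab => cabbb

ba->b; bca->ac; cba->bb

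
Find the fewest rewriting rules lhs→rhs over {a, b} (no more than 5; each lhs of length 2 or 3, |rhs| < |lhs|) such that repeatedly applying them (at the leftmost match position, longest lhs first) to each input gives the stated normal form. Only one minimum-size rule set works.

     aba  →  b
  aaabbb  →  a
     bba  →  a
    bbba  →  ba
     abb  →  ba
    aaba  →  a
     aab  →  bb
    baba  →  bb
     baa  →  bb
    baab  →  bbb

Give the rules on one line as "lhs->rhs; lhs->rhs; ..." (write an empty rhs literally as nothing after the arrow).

aa->b; ab->a; abb->ba; bba->a

  | aba => aa => b
  | aaabbb => babbb => bbab => ab => a
  | bba => a
  | bbba => ba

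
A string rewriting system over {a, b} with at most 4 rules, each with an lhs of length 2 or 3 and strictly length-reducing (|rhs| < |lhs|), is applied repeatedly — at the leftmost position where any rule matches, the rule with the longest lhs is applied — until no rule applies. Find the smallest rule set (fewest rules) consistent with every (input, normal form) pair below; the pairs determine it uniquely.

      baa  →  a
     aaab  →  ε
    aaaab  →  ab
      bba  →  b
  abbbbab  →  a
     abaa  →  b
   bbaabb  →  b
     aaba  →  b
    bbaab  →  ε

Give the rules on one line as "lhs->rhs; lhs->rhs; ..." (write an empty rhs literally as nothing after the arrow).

aa->b; bab->; bb->a

  | baa => bb => a
  | aaab => bab => ε
  | aaaab => baab => bbb => ab
  | bba => aa => b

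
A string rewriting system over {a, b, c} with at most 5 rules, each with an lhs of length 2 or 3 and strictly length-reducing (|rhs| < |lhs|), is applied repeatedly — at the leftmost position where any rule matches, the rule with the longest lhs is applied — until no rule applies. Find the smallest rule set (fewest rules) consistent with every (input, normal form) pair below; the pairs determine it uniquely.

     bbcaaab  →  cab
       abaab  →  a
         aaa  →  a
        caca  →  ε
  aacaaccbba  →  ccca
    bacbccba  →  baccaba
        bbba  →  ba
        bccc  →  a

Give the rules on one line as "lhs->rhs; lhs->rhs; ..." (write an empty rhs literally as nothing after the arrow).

  | bbcaaab => caaab => cab
  | abaab => abb => a
  | aaa => a
  | caca => aa => ε

aa->; bb->; bcc->ca; cac->a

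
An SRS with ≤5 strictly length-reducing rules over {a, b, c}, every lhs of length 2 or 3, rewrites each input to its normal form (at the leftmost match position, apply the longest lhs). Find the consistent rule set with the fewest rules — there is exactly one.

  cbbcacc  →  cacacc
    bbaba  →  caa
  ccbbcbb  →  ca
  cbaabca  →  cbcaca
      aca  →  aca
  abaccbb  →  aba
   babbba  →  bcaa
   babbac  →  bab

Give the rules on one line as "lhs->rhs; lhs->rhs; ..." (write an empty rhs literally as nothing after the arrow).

aab->ca; aac->b; bb->a; cca->

  | cbbcacc => cacacc
  | bbaba => aaba => caa
  | ccbbcbb => ccacbb => cbb => ca
  | cbaabca => cbcaca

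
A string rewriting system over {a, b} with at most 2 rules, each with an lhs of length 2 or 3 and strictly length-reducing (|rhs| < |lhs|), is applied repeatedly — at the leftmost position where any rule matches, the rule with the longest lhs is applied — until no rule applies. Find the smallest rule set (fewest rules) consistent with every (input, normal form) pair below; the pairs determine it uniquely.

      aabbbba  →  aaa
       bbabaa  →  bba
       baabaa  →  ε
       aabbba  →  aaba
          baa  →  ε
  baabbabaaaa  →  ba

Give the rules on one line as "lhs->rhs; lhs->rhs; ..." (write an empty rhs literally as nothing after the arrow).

  | aabbbba => aabba => aaa
  | bbabaa => bba
  | baabaa => baa => ε
  | aabbba => aaba

abb->a; baa->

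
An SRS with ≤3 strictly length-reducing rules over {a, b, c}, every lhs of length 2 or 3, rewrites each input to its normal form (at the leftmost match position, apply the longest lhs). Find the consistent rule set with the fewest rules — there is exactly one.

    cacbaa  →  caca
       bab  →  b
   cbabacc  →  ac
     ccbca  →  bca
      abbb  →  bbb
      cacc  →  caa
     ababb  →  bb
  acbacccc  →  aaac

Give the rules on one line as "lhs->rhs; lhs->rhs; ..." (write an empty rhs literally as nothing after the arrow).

ab->b; ba->; cc->a

  | cacbaa => caca
  | bab => b
  | cbabacc => cbacc => ccc => ac
  | ccbca => abca => bca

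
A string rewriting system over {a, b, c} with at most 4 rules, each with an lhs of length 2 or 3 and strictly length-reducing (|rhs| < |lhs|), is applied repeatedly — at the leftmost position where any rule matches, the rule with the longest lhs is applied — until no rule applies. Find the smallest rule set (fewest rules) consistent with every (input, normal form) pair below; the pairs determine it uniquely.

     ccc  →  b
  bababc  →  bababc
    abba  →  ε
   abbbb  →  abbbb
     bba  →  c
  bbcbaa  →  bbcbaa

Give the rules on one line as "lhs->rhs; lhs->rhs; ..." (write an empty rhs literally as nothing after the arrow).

ac->; bba->c; ccc->b

  | ccc => b
  | bababc
  | abba => ac => ε
  | abbbb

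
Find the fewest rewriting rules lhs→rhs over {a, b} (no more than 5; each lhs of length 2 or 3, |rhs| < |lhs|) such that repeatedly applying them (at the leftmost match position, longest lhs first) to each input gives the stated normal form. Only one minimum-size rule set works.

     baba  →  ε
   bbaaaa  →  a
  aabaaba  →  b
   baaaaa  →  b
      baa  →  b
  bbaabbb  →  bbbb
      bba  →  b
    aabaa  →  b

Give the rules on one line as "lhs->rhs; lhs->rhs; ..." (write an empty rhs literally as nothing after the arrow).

aa->b; aaa->; ba->; baa->aa

  | baba => ba => ε
  | bbaaaa => baaaa => aaaa => a
  | aabaaba => bbaaba => baaba => aaba => bba => b
  | baaaaa => aaaaa => aa => b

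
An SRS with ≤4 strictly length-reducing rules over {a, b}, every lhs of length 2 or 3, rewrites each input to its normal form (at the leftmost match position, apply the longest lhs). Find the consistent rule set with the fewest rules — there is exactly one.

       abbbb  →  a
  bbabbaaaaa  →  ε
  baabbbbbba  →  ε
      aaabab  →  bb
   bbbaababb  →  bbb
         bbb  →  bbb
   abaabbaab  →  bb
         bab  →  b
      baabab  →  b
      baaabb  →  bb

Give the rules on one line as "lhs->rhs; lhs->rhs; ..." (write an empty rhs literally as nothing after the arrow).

aa->; aaa->b; ab->a; ba->

  | abbbb => abbb => abb => ab => a
  | bbabbaaaaa => bbbaaaaa => bbaaaa => baaa => aa => ε
  | baabbbbbba => abbbbbba => abbbbba => abbbba => abbba => abba => aba => aa => ε
  | aaabab => bbab => bb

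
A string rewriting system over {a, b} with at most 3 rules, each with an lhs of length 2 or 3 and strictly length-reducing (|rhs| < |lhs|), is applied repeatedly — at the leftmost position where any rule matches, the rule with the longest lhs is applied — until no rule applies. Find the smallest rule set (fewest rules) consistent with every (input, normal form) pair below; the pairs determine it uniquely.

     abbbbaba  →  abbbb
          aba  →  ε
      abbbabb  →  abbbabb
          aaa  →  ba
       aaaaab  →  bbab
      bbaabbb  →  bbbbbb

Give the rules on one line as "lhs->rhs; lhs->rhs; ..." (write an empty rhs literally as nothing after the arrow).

  | abbbbaba => abbbb
  | aba => ε
  | abbbabb
  | aaa => ba

aa->b; aba->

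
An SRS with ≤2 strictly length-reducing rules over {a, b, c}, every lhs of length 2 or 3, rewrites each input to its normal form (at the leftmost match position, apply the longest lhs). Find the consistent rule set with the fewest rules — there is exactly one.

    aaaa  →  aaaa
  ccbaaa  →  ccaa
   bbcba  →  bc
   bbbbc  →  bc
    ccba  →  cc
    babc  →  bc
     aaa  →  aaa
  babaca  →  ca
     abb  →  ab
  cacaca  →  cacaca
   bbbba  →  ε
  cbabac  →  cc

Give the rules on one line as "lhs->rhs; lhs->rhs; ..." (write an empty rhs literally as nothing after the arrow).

  | aaaa
  | ccbaaa => ccaa
  | bbcba => bcba => bc
  | bbbbc => bbbc => bbc => bc

ba->; bb->b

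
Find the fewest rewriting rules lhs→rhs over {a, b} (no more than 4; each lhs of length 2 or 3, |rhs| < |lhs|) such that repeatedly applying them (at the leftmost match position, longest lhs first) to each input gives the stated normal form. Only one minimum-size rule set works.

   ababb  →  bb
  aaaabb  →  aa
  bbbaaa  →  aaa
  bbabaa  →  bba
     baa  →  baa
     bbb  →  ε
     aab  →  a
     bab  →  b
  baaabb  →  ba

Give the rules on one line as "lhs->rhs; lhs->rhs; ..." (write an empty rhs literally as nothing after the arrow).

ab->; aba->; bbb->

  | ababb => bb
  | aaaabb => aaab => aa
  | bbbaaa => aaa
  | bbabaa => bba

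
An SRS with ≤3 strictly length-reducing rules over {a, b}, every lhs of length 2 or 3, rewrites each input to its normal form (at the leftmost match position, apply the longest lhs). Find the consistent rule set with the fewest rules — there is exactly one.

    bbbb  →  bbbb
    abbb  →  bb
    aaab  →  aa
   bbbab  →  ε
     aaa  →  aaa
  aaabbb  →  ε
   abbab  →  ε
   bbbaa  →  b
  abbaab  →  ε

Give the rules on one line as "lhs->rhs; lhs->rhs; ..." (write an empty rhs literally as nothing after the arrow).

  | bbbb
  | abbb => bb
  | aaab => aa
  | bbbab => bbab => bab => ab => ε

ab->; ba->; bab->ab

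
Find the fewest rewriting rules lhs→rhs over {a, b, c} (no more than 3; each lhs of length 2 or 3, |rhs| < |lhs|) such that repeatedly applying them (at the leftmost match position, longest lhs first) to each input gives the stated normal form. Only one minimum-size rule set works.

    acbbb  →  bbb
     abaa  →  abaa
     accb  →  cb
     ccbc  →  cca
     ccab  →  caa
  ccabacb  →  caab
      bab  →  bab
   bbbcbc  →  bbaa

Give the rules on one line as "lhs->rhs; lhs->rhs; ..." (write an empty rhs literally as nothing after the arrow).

ac->; bc->a; cab->aa

  | acbbb => bbb
  | abaa
  | accb => cb
  | ccbc => cca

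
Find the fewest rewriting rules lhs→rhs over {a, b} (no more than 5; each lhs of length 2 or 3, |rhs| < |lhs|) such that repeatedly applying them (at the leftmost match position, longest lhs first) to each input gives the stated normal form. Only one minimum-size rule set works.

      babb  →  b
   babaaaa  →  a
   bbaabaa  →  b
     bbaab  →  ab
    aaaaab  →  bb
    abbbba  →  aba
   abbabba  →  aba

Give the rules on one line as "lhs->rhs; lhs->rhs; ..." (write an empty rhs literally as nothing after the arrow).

  | babb => b
  | babaaaa => aaaa => baa => a
  | bbaabaa => baabaa => abaa => aa => b
  | bbaab => baab => ab

aa->b; baa->a; bab->; bba->ba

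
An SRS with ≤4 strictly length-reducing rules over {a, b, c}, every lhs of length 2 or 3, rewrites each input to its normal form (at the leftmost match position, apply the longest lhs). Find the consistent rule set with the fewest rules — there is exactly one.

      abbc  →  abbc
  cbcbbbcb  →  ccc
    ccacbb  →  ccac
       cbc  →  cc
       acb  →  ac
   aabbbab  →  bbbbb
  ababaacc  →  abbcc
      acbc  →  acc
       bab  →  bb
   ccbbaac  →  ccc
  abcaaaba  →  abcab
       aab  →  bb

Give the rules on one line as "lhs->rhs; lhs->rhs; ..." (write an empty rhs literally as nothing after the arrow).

aa->b; ba->b; cb->c

  | abbc
  | cbcbbbcb => ccbbbcb => ccbbcb => ccbcb => cccb => ccc
  | ccacbb => ccacb => ccac
  | cbc => cc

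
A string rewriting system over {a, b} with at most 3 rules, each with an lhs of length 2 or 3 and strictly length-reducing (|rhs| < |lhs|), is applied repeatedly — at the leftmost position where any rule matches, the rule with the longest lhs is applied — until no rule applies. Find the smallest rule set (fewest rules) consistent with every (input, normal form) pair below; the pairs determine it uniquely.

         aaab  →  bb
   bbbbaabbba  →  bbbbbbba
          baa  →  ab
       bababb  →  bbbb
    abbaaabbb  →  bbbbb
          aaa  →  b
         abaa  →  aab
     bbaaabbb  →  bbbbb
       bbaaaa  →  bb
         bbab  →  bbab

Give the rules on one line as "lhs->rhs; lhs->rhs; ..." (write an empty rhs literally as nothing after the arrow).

aaa->b; abb->bb; baa->ab

  | aaab => bb
  | bbbbaabbba => bbbabbbba => bbbbbbba
  | baa => ab
  | bababb => babbb => bbbb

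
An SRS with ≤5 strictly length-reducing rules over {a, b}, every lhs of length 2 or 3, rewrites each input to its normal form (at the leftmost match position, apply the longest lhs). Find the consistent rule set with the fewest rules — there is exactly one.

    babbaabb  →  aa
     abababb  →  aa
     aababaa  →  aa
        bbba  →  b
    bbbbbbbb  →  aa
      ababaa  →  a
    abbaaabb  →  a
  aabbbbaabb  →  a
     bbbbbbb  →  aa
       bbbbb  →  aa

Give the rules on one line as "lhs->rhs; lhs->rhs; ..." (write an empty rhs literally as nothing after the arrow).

  | babbaabb => abbaabb => abaabb => aaabb => bbb => aa
  | abababb => aababb => aaabb => bbb => aa
  | aababaa => aaabaa => bbaa => baa => aa
  | bbba => aaa => b

aaa->b; ab->a; ba->a; bbb->aa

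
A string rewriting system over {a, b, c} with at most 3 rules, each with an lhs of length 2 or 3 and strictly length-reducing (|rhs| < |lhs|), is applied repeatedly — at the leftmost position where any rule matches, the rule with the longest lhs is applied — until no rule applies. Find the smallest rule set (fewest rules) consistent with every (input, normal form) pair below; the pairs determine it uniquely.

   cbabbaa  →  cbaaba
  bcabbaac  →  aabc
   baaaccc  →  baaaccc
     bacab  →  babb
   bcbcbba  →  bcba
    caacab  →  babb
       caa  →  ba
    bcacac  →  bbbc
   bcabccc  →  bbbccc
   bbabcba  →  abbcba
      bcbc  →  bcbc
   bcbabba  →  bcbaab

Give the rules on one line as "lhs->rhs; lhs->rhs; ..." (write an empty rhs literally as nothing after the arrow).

  | cbabbaa => cbaaba
  | bcabbaac => bbbbaac => bbabac => abbac => aabc
  | baaaccc
  | bacab => babb

bba->ab; ca->b; cbb->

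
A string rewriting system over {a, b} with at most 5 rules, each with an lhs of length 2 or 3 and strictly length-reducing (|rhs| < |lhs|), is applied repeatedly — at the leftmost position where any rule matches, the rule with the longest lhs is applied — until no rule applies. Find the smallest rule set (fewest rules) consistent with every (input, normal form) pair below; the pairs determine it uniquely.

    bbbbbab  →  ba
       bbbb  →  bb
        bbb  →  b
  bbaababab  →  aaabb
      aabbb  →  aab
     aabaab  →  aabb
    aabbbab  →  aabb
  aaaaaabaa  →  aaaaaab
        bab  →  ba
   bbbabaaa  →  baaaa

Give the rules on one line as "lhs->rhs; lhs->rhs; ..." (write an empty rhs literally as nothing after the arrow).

aba->ab; bab->ba; bba->ab; bbb->b

  | bbbbbab => bbbab => bab => ba
  | bbbb => bb
  | bbb => b
  | bbaababab => abababab => abbabab => aabbab => aaabb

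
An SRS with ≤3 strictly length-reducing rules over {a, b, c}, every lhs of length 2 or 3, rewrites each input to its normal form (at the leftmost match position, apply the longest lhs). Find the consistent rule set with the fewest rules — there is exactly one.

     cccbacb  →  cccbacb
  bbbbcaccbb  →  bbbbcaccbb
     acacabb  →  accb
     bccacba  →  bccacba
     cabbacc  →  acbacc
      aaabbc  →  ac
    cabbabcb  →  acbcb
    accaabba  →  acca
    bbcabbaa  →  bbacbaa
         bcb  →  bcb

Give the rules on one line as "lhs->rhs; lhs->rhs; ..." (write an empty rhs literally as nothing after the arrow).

  | cccbacb
  | bbbbcaccbb
  | acacabb => accabb => acacb => accb
  | bccacba

ab->; aca->ac; cab->ac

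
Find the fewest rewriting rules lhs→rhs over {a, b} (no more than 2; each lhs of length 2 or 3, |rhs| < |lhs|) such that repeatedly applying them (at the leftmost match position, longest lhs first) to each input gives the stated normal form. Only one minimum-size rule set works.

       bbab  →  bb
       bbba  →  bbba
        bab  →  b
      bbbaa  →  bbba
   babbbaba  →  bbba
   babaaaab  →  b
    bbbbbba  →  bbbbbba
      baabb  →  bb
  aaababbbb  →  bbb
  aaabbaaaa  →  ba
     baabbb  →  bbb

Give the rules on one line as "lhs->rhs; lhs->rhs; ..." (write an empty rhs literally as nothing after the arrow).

  | bbab => bb
  | bbba
  | bab => b
  | bbbaa => bbba

aa->a; ab->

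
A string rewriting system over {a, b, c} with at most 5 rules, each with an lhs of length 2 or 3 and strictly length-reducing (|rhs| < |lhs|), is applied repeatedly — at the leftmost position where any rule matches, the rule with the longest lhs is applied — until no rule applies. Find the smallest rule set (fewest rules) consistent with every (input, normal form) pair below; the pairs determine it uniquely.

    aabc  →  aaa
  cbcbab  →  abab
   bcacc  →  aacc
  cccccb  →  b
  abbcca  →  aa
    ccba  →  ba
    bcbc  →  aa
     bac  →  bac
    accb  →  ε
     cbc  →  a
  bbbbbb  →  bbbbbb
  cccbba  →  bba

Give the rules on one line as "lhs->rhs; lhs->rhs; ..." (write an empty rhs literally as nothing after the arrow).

aca->c; acb->; bc->a; cb->b

  | aabc => aaa
  | cbcbab => bcbab => abab
  | bcacc => aacc
  | cccccb => ccccb => cccb => ccb => cb => b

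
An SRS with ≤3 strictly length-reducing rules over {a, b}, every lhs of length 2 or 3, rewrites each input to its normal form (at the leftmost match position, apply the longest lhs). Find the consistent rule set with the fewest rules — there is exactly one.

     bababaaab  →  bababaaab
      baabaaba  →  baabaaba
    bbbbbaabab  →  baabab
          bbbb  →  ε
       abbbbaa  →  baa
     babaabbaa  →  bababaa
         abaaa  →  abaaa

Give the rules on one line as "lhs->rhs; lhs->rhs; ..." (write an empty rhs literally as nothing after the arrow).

  | bababaaab
  | baabaaba
  | bbbbbaabab => bbbaabab => baabab
  | bbbb => bb => ε

abb->b; bb->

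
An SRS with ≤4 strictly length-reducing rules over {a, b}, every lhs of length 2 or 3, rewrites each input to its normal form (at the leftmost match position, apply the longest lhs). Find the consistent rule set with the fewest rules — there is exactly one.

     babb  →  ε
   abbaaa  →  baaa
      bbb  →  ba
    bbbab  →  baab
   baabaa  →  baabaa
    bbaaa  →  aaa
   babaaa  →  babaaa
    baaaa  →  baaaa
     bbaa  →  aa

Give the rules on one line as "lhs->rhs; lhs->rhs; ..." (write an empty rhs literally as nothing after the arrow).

abb->b; bb->; bbb->ba

  | babb => bb => ε
  | abbaaa => baaa
  | bbb => ba
  | bbbab => baab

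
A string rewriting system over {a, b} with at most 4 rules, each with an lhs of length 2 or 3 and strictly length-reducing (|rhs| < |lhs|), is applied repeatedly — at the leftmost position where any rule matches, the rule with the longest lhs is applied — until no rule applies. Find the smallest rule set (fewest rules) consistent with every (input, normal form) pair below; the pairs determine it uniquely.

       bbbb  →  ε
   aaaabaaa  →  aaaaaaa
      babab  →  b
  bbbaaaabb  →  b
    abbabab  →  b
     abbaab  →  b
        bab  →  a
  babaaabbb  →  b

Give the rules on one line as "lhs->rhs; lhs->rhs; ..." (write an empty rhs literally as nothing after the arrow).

ab->b; aba->aa; bab->a; bb->

  | bbbb => bb => ε
  | aaaabaaa => aaaaaaa
  | babab => aab => ab => b
  | bbbaaaabb => baaaabb => baaabb => baabb => babb => ab => b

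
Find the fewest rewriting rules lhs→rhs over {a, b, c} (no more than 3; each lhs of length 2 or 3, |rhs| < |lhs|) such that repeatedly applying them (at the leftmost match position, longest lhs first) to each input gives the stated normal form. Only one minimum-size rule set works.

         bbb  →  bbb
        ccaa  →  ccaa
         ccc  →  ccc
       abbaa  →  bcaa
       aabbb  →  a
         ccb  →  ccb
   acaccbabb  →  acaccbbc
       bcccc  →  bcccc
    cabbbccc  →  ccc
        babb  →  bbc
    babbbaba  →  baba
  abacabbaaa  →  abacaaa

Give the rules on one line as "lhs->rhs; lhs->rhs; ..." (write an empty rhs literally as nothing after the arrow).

  | bbb
  | ccaa
  | ccc
  | abbaa => bcaa

abb->bc; bcb->; cbc->c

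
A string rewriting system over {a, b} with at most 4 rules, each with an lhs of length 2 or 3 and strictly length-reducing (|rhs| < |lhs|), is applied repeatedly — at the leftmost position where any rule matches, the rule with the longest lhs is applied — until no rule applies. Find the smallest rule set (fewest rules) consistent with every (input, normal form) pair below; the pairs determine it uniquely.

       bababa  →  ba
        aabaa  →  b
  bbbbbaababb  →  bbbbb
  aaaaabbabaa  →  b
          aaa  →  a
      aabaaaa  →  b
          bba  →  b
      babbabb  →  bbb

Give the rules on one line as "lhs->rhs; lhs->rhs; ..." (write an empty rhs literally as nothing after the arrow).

aa->; ab->; bba->b

  | bababa => baba => ba
  | aabaa => baa => b
  | bbbbbaababb => bbbbababb => bbbbabb => bbbbb
  | aaaaabbabaa => aaabbabaa => abbabaa => babaa => baa => b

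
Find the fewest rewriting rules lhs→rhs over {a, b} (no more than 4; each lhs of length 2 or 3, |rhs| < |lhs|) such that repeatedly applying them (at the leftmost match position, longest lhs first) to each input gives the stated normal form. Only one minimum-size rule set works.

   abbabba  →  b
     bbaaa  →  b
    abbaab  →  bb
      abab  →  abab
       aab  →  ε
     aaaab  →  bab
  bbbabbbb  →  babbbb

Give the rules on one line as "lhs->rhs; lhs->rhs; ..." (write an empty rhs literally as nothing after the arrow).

  | abbabba => aabba => aaba => aaa => b
  | bbaaa => aaa => b
  | abbaab => aaab => bb
  | abab

aa->; aaa->b; aab->aa; bba->a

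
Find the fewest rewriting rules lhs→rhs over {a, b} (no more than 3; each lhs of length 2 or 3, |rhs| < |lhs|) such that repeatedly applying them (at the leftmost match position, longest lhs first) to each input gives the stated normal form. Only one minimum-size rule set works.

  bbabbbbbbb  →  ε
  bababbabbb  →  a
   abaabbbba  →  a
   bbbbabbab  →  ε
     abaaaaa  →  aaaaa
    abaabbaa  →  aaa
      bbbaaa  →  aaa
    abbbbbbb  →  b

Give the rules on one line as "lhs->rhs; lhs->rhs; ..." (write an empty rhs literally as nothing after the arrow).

ab->; abb->; bb->a

  | bbabbbbbbb => aabbbbbbb => abbbbb => bbb => ab => ε
  | bababbabbb => babbabbb => babbb => bb => a
  | abaabbbba => aabbbba => abba => a
  | bbbbabbab => abbabbab => abbab => ab => ε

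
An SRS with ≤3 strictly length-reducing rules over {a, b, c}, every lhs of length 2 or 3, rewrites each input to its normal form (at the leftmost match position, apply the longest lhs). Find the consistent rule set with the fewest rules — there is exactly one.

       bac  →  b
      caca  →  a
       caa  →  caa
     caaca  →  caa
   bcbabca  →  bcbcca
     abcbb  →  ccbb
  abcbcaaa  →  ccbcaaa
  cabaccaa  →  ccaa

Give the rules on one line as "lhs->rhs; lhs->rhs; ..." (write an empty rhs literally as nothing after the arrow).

  | bac => b
  | caca => a
  | caa
  | caaca => caa

ab->c; ac->; cac->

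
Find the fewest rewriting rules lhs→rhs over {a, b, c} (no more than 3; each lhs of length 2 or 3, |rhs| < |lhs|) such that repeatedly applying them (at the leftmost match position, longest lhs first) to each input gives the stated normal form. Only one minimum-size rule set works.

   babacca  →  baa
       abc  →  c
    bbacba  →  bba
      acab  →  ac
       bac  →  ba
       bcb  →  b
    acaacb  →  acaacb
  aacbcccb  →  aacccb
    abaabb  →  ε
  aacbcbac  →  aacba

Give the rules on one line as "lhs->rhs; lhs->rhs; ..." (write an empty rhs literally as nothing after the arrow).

ab->; bac->ba; bc->

  | babacca => bacca => baca => baa
  | abc => c
  | bbacba => bbaba => bba
  | acab => ac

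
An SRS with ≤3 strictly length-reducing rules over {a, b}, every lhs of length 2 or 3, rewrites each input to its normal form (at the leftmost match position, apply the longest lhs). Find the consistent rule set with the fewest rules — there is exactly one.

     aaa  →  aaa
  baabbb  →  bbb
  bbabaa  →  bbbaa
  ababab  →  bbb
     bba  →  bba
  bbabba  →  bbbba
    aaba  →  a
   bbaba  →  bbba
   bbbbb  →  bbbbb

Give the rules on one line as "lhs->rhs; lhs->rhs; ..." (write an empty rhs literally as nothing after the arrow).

  | aaa
  | baabbb => bbb
  | bbabaa => bbbaa
  | ababab => babab => bbab => bbb

aab->; ab->b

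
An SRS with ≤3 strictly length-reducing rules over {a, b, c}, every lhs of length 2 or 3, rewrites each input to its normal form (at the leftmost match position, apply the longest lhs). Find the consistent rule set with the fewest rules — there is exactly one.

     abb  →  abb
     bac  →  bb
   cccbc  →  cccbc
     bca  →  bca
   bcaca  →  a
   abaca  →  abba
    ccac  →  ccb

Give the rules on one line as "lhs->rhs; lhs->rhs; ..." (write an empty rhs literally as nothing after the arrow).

  | abb
  | bac => bb
  | cccbc
  | bca

ac->b; bcb->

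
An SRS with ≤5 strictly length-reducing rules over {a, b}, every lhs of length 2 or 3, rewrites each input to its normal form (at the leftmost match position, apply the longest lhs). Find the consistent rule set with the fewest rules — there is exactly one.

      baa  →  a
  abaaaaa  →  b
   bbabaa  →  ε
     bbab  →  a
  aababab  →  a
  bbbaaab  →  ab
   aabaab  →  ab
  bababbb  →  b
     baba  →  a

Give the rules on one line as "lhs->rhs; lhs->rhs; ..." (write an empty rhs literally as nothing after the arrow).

aa->b; ba->; bab->ab; bb->a

  | baa => a
  | abaaaaa => aaaaa => baaa => aa => b
  | bbabaa => aabaa => bbaa => aaa => ba => ε
  | bbab => aab => bb => a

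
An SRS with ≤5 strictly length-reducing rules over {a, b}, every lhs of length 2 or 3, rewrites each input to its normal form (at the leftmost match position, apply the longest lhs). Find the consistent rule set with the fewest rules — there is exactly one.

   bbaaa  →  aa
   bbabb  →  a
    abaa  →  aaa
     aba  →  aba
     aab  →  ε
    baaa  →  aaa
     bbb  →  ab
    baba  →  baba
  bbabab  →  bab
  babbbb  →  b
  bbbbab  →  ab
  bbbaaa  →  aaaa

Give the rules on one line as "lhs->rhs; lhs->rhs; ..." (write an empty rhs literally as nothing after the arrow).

aab->; baa->aa; bb->a; bba->

  | bbaaa => aa
  | bbabb => bb => a
  | abaa => aaa
  | aba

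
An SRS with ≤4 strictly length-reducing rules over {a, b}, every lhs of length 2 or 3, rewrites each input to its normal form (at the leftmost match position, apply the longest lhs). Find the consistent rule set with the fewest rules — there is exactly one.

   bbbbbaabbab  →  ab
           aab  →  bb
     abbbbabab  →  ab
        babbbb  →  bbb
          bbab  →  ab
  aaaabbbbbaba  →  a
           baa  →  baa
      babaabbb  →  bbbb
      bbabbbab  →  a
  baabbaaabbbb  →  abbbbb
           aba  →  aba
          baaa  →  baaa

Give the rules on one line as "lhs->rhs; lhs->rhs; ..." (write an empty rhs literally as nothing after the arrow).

  | bbbbbaabbab => bbbaabbab => baabbab => bbbbab => bbab => ab
  | aab => bb
  | abbbbabab => abbabab => aabab => bbab => ab
  | babbbb => bbb

aab->bb; bab->; bba->a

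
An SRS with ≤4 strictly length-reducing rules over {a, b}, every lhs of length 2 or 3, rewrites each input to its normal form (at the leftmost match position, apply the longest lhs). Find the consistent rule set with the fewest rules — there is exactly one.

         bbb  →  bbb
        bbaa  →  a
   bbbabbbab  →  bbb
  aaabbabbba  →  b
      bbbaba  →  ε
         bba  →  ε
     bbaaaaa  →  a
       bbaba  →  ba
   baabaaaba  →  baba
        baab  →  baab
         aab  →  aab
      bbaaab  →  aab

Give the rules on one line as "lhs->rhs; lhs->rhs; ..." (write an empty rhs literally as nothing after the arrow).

  | bbb
  | bbaa => a
  | bbbabbbab => bbbbab => bbb
  | aaabbabbba => bbabbba => bbba => b

aaa->; abb->b; bba->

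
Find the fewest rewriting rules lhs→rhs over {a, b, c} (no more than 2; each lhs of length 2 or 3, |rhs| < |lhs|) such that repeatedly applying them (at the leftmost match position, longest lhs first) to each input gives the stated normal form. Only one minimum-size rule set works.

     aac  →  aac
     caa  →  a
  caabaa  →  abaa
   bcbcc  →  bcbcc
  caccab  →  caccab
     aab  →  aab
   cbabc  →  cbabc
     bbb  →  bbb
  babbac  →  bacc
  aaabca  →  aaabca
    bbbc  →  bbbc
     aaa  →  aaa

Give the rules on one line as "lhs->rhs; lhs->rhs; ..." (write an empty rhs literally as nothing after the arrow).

bba->c; caa->a

  | aac
  | caa => a
  | caabaa => abaa
  | bcbcc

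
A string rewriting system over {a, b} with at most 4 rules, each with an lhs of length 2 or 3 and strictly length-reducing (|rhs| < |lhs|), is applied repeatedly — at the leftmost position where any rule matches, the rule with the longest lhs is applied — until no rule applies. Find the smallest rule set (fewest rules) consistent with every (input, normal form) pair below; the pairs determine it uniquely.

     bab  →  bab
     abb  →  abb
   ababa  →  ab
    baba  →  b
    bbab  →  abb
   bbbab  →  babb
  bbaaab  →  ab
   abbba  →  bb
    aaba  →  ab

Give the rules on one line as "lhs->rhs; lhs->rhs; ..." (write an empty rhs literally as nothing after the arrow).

  | bab
  | abb
  | ababa => aaba => bba => ab
  | baba => baa => b

aa->; aab->bb; aba->aa; bba->ab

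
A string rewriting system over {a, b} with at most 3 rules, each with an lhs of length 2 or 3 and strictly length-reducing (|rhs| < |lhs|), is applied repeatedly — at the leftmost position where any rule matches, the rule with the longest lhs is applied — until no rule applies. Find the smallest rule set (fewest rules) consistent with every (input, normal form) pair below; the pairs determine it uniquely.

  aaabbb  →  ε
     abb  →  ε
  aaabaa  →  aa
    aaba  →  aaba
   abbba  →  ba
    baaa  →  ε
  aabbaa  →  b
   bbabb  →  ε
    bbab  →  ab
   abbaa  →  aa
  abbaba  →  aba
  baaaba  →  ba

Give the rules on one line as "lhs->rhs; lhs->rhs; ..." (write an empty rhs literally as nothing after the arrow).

  | aaabbb => bbbb => bb => ε
  | abb => ε
  | aaabaa => bbaa => aa
  | aaba

aaa->b; abb->; bb->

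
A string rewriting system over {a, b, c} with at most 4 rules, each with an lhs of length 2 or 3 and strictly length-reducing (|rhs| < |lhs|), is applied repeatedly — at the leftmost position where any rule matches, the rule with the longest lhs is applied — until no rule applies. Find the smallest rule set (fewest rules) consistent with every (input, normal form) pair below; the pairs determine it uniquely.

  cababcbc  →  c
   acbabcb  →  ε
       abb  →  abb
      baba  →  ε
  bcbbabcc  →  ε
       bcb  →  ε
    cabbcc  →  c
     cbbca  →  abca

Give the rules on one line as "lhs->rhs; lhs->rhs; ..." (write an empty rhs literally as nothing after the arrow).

  | cababcbc => cabcbc => cabac => cac => c
  | acbabcb => babcb => bcb => ba => ε
  | abb
  | baba => ba => ε

ac->; ba->; bcc->ac; cb->a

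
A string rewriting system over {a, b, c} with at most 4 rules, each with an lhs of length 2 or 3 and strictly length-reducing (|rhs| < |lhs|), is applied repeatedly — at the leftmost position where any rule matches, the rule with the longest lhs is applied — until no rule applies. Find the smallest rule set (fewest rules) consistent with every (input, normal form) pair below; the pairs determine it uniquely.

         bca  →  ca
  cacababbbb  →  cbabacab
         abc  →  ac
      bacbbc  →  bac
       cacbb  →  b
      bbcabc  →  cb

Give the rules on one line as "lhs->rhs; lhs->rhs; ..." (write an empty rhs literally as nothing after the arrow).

  | bca => ca
  | cacababbbb => cbababbbb => cbabacab
  | abc => ac
  | bacbbc => bac

bbb->ca; bc->c; cac->cb; cbb->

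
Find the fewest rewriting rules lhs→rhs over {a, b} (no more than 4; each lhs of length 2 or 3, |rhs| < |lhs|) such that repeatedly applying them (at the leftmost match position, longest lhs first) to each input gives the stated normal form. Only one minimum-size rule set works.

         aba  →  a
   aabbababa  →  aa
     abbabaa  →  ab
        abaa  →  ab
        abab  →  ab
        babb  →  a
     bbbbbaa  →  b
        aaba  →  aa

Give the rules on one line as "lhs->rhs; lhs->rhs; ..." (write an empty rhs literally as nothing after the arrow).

  | aba => a
  | aabbababa => aababa => aaba => aa
  | abbabaa => abaa => ab
  | abaa => ab

abb->; ba->; baa->b; bb->a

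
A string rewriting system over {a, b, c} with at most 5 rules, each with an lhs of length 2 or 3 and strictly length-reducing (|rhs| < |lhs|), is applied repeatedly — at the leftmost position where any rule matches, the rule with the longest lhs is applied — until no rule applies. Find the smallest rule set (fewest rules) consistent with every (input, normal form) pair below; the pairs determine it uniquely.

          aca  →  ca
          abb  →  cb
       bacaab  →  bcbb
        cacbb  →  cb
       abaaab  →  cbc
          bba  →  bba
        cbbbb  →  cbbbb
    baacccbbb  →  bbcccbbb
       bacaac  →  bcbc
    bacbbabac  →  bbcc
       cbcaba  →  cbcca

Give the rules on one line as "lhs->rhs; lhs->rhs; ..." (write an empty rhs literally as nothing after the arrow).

aa->b; ab->c; ac->c; acb->

  | aca => ca
  | abb => cb
  | bacaab => bcaab => bcbb
  | cacbb => cb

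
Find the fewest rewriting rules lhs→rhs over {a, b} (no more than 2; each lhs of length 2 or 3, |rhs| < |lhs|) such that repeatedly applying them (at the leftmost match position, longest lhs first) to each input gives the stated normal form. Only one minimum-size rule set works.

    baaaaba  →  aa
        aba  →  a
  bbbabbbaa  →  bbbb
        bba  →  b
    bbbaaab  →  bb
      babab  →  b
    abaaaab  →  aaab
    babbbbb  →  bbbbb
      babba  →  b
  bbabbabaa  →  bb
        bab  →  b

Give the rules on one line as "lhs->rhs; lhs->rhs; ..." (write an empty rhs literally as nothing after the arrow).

  | baaaaba => aaba => aa
  | aba => a
  | bbbabbbaa => bbbbbaa => bbbb
  | bba => b

ba->; baa->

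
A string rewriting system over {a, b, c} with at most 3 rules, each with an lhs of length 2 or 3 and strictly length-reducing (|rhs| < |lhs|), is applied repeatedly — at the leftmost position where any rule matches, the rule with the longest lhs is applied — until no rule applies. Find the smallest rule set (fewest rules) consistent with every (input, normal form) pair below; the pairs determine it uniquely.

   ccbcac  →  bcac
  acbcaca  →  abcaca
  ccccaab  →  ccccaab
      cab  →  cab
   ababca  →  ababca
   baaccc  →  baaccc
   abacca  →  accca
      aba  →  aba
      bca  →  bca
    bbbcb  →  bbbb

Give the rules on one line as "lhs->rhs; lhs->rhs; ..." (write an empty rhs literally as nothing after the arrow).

  | ccbcac => cbcac => bcac
  | acbcaca => abcaca
  | ccccaab
  | cab

bac->cc; cb->b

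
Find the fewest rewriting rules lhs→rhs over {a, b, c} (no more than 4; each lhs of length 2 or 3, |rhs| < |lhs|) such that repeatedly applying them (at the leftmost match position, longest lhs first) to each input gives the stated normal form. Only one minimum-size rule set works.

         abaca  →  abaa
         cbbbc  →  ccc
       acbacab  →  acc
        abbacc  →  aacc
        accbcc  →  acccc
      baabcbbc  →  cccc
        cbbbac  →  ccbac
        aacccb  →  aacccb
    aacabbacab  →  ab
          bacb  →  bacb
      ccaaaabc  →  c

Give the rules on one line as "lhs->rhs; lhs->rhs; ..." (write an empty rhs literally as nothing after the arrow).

aab->b; bb->c; bc->c; ca->a

  | abaca => abaa
  | cbbbc => ccbc => ccc
  | acbacab => acbaab => acbb => acc
  | abbacc => acacc => aacc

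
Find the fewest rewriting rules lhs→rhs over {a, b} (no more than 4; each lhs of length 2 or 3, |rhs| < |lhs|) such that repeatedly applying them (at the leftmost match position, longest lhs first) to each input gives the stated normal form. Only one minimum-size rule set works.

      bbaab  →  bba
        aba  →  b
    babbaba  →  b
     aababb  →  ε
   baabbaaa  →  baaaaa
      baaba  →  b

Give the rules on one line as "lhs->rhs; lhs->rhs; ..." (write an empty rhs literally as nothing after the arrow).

ab->; aba->b; abb->a

  | bbaab => bba
  | aba => b
  | babbaba => baaba => bab => b
  | aababb => abbb => ab => ε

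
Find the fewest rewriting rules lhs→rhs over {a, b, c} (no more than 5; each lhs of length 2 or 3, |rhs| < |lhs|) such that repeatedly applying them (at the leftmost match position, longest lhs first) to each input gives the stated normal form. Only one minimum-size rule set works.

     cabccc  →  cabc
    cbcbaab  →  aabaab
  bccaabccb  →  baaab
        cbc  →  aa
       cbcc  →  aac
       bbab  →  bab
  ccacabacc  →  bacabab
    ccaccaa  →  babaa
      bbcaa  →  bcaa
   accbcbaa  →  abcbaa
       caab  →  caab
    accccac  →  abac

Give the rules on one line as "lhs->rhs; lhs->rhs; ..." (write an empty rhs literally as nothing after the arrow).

bb->b; bbb->ab; cbc->aa; cc->b

  | cabccc => cabbc => cabc
  | cbcbaab => aabaab
  | bccaabccb => bbaabccb => baabccb => baabbb => baaab
  | cbc => aa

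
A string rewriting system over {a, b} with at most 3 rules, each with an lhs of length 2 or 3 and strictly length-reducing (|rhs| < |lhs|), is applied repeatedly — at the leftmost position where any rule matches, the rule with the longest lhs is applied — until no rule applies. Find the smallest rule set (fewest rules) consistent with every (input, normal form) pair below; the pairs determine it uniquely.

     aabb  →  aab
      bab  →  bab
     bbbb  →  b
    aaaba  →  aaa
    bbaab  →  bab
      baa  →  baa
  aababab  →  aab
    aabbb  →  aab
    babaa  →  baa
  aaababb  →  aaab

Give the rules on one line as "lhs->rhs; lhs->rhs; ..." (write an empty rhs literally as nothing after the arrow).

  | aabb => aab
  | bab
  | bbbb => bbb => bb => b
  | aaaba => aaa

aba->a; bb->b; bba->b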